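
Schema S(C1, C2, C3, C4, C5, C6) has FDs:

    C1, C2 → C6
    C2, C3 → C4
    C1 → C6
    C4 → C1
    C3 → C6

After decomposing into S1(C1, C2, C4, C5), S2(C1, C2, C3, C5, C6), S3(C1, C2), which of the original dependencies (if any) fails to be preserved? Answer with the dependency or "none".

C2, C3 → C4

Check C2, C3 → C4: no single fragment contains all of {C2, C3, C4}, and the restricted closure of {C2, C3} across the fragments never reaches {C4}.
C1, C2 → C6 is preserved.
C1 → C6 is preserved.
C4 → C1 is preserved.
C3 → C6 is preserved.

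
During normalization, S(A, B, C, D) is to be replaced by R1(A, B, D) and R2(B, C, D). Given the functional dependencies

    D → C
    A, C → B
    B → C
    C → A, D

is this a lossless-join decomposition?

Common attributes: R1 ∩ R2 = {B, D}.
Closure of {B, D}: D → C applies, adding C; C → A, D applies, adding A. So (B, D)⁺ = {A, B, C, D}.
This closure contains every attribute of R1, so R1 ∩ R2 → R1. The join is lossless.

Yes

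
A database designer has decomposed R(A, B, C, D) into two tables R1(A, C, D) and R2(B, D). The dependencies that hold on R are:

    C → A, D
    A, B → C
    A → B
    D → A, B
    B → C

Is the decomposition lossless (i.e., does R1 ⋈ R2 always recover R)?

Common attributes: R1 ∩ R2 = {D}.
Closure of {D}: D → A, B applies, adding A, B; B → C applies, adding C. So (D)⁺ = {A, B, C, D}.
This closure contains every attribute of R1, so R1 ∩ R2 → R1. The join is lossless.

Yes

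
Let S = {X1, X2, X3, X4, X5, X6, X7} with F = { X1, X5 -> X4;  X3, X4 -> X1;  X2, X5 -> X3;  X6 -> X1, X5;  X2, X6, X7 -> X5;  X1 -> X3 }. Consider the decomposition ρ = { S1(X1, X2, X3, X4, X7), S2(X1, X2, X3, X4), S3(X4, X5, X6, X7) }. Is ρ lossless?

No

Chase test. Columns are X1, X2, X3, X4, X5, X6, X7; row i has aⱼ where attribute j ∈ Si, else bᵢⱼ.
Initial tableau (one row per fragment):
  row 1: a1 a2 a3 a4 b15 b16 a7
  row 2: a1 a2 a3 a4 b25 b26 b27
  row 3: b31 b32 b33 a4 a5 a6 a7
No row becomes fully distinguished — the join is lossy.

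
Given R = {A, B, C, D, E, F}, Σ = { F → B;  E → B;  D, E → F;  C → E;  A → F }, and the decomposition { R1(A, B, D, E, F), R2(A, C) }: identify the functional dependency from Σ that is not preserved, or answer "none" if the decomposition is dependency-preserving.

C → E

Check C → E: no single fragment contains all of {C, E}, and the restricted closure of {C} across the fragments never reaches {E}.
F → B is preserved.
E → B is preserved.
D, E → F is preserved.
A → F is preserved.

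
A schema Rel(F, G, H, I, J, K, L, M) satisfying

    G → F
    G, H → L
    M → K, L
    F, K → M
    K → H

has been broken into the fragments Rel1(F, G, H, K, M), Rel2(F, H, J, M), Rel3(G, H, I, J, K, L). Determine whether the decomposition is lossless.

Yes

Chase test. Columns are F, G, H, I, J, K, L, M; row i has aⱼ where attribute j ∈ Reli, else bᵢⱼ.
Initial tableau (one row per fragment):
  row 1: a1 a2 a3 b14 b15 a6 b17 a8
  row 2: a1 b22 a3 b24 a5 b26 b27 a8
  row 3: b31 a2 a3 a4 a5 a6 a7 b38
Rows 1 and 3 agree on G; apply G→F and equate their F entries.
Rows 1 and 3 agree on G, H; apply G, H→L and equate their L entries.
Rows 1 and 2 agree on M; apply M→K, L and equate their K, L entries.
Rows 1 and 3 agree on F, K; apply F, K→M and equate their M entries.
Row 3 is now all distinguished symbols — the join is lossless.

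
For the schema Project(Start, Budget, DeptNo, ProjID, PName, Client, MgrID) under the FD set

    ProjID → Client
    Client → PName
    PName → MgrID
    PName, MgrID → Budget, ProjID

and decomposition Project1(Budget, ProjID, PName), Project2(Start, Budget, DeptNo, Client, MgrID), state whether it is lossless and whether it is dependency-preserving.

lossy and not dependency-preserving

Lossless test: (Budget)⁺ = {Budget}, which is a superkey of neither fragment — lossy.
Dependency preservation: the restricted closure of {ProjID} across the fragments never reaches {Client}, so ProjID → Client cannot be enforced without a join — not preserved.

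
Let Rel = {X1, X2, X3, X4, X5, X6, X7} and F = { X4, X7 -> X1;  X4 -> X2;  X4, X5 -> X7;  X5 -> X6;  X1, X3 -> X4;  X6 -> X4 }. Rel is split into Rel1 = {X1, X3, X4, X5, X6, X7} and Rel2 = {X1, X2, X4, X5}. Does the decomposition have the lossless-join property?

Common attributes: Rel1 ∩ Rel2 = {X1, X4, X5}.
Closure of {X1, X4, X5}: X4 → X2 applies, adding X2; X4, X5 → X7 applies, adding X7; X5 → X6 applies, adding X6. So (X1, X4, X5)⁺ = {X1, X2, X4, X5, X6, X7}.
This closure contains every attribute of Rel2, so Rel1 ∩ Rel2 → Rel2. The join is lossless.

Yes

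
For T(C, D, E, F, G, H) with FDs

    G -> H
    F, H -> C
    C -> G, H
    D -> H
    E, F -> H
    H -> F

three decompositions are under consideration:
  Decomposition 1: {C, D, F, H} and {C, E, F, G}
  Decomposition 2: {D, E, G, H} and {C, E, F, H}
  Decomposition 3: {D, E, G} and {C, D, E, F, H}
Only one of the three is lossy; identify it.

Decomposition 1: common = {C, F}, closure = {C, F, G, H} → lossy.
Decomposition 2: common = {E, H}, closure = {C, E, F, G, H} → lossless.
Decomposition 3: common = {D, E}, closure = {C, D, E, F, G, H} → lossless.

Decomposition 1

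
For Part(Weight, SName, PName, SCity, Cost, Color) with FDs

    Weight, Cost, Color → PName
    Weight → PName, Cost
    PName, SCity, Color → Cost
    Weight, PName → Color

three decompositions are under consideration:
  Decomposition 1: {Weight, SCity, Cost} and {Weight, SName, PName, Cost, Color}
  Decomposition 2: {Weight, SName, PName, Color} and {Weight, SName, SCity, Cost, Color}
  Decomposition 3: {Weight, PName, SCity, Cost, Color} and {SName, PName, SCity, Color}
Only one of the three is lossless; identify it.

Decomposition 1: common = {Weight, Cost}, closure = {Weight, PName, Cost, Color} → lossy.
Decomposition 2: common = {Weight, SName, Color}, closure = {Weight, SName, PName, Cost, Color} → lossless.
Decomposition 3: common = {PName, SCity, Color}, closure = {PName, SCity, Cost, Color} → lossy.

Decomposition 2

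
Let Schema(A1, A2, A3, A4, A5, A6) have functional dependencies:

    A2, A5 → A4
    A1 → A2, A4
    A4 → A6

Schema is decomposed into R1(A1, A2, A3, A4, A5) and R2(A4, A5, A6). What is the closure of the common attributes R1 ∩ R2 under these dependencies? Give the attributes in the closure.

A4, A5, A6

R1 ∩ R2 = {A4, A5}.
A4 → A6 applies, adding A6
Closure: {A4, A5, A6}.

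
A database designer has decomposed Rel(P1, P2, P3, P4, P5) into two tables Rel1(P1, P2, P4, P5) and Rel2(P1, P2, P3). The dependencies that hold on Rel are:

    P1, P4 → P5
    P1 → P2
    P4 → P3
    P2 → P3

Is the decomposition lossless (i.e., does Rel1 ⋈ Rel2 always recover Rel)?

Common attributes: Rel1 ∩ Rel2 = {P1, P2}.
Closure of {P1, P2}: P2 → P3 applies, adding P3. So (P1, P2)⁺ = {P1, P2, P3}.
This closure contains every attribute of Rel2, so Rel1 ∩ Rel2 → Rel2. The join is lossless.

Yes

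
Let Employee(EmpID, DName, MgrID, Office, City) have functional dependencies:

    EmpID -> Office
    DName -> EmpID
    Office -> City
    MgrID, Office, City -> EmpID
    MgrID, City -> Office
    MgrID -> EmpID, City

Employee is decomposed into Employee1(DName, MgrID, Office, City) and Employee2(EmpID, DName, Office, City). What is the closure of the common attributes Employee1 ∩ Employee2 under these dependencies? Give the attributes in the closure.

EmpID, DName, Office, City

Employee1 ∩ Employee2 = {DName, Office, City}.
DName → EmpID applies, adding EmpID
Closure: {EmpID, DName, Office, City}.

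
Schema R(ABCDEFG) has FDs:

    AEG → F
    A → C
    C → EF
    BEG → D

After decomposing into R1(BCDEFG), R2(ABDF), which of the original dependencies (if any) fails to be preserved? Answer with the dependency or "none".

A → C

Check A → C: no single fragment contains all of {AC}, and the restricted closure of {A} across the fragments never reaches {C}.
AEG → F is preserved.
C → EF is preserved.
BEG → D is preserved.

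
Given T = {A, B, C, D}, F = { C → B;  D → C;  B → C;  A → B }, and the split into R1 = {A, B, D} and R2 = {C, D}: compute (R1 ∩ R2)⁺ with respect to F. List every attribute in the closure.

B, C, D

R1 ∩ R2 = {D}.
D → C applies, adding C
C → B applies, adding B
Closure: {B, C, D}.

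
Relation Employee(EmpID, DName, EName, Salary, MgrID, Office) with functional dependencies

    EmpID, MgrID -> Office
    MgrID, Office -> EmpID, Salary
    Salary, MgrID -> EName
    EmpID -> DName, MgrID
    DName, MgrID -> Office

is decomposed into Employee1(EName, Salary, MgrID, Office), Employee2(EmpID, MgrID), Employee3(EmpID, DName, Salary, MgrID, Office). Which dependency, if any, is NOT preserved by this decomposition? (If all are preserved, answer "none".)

none

EmpID, MgrID → Office lies within Employee3.
MgrID, Office → EmpID, Salary lies within Employee3.
Salary, MgrID → EName lies within Employee1.
EmpID → DName, MgrID lies within Employee3.
DName, MgrID → Office lies within Employee3.
Every dependency is enforceable on the fragments, so the decomposition is dependency-preserving.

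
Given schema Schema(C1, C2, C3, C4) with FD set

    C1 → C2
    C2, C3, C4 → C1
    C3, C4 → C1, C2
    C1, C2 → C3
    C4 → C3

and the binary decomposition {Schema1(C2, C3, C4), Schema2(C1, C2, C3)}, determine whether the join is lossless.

Common attributes: Schema1 ∩ Schema2 = {C2, C3}.
No dependency enlarges {C2, C3}, so (C2, C3)⁺ = {C2, C3}.
The closure contains neither all of Schema1 = {C2, C3, C4} nor all of Schema2 = {C1, C2, C3}, so the common attributes are not a superkey of either fragment. The join is lossy.

No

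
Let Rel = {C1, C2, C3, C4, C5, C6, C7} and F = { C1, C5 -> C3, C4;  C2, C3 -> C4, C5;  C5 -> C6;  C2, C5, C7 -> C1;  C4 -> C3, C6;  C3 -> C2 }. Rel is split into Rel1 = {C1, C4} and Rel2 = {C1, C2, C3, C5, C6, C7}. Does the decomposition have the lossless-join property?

Common attributes: Rel1 ∩ Rel2 = {C1}.
No dependency enlarges {C1}, so (C1)⁺ = {C1}.
The closure contains neither all of Rel1 = {C1, C4} nor all of Rel2 = {C1, C2, C3, C5, C6, C7}, so the common attributes are not a superkey of either fragment. The join is lossy.

No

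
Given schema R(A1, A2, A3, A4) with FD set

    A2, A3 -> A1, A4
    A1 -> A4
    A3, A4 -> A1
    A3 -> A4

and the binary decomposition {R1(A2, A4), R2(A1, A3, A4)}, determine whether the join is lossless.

Common attributes: R1 ∩ R2 = {A4}.
No dependency enlarges {A4}, so (A4)⁺ = {A4}.
The closure contains neither all of R1 = {A2, A4} nor all of R2 = {A1, A3, A4}, so the common attributes are not a superkey of either fragment. The join is lossy.

No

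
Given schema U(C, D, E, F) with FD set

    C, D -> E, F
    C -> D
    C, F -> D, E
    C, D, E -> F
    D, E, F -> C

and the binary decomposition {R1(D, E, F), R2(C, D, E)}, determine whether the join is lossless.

No

Common attributes: R1 ∩ R2 = {D, E}.
No dependency enlarges {D, E}, so (D, E)⁺ = {D, E}.
The closure contains neither all of R1 = {D, E, F} nor all of R2 = {C, D, E}, so the common attributes are not a superkey of either fragment. The join is lossy.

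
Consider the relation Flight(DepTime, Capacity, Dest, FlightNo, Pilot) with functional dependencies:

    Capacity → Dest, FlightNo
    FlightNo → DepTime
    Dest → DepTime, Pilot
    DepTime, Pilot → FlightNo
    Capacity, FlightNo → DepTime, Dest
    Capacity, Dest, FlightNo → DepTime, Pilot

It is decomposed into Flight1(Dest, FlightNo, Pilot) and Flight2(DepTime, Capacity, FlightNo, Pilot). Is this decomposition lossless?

No

Common attributes: Flight1 ∩ Flight2 = {FlightNo, Pilot}.
Closure of {FlightNo, Pilot}: FlightNo → DepTime applies, adding DepTime. So (FlightNo, Pilot)⁺ = {DepTime, FlightNo, Pilot}.
The closure contains neither all of Flight1 = {Dest, FlightNo, Pilot} nor all of Flight2 = {DepTime, Capacity, FlightNo, Pilot}, so the common attributes are not a superkey of either fragment. The join is lossy.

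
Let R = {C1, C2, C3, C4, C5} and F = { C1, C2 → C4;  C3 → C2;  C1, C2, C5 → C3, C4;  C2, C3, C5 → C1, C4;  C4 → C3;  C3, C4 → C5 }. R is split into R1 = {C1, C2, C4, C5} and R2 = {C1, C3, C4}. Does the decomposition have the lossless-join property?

Common attributes: R1 ∩ R2 = {C1, C4}.
Closure of {C1, C4}: C4 → C3 applies, adding C3; C3, C4 → C5 applies, adding C5; C3 → C2 applies, adding C2. So (C1, C4)⁺ = {C1, C2, C3, C4, C5}.
This closure contains every attribute of R1, so R1 ∩ R2 → R1. The join is lossless.

Yes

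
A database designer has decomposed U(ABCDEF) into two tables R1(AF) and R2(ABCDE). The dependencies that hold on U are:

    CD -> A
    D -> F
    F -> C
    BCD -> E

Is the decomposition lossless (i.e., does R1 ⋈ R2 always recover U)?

No

Common attributes: R1 ∩ R2 = {A}.
No dependency enlarges {A}, so (A)⁺ = {A}.
The closure contains neither all of R1 = {AF} nor all of R2 = {ABCDE}, so the common attributes are not a superkey of either fragment. The join is lossy.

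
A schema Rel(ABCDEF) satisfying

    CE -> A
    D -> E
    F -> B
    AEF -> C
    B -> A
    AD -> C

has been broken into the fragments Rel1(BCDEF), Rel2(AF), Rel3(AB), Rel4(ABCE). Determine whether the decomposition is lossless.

Chase test. Columns are ABCDEF; row i has aⱼ where attribute j ∈ Reli, else bᵢⱼ.
Initial tableau (one row per fragment):
  row 1: b11 a2 a3 a4 a5 a6
  row 2: a1 b22 b23 b24 b25 a6
  row 3: a1 a2 b33 b34 b35 b36
  row 4: a1 a2 a3 b44 a5 b46
Rows 1 and 4 agree on CE; apply CE→A and equate their A entries.
Rows 1 and 2 agree on F; apply F→B and equate their B entries.
Row 1 is now all distinguished symbols — the join is lossless.

Yes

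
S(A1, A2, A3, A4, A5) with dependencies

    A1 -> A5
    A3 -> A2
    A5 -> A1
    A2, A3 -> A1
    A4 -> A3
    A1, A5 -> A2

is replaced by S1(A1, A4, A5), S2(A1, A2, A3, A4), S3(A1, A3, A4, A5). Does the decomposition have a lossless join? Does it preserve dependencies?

Lossless test (chase): Rows 1 and 2 agree on A1; apply A1→A5 and equate their A5 entries. Rows 2 and 3 agree on A3; apply A3→A2 and equate their A2 entries. Rows 1 and 2 agree on A4; apply A4→A3 and equate their A3 entries. Rows 1 and 2 agree on A1, A5; apply A1, A5→A2 and equate their A2 entries. Row 1 is now all distinguished symbols — the join is lossless.
Dependency preservation: A1, A5 → A2 is not contained in any single fragment, but the restricted closure of its left-hand side across the fragments still reaches the right-hand side; the remaining FDs each lie inside some fragment. All dependencies are preserved.

lossless and dependency-preserving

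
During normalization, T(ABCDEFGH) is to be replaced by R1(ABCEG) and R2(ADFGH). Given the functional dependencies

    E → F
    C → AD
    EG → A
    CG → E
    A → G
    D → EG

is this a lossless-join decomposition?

Common attributes: R1 ∩ R2 = {AG}.
No dependency enlarges {AG}, so (AG)⁺ = {AG}.
The closure contains neither all of R1 = {ABCEG} nor all of R2 = {ADFGH}, so the common attributes are not a superkey of either fragment. The join is lossy.

No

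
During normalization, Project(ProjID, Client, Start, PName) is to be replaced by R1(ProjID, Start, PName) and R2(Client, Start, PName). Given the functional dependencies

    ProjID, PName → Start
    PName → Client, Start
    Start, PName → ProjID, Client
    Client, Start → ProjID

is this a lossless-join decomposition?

Yes

Common attributes: R1 ∩ R2 = {Start, PName}.
Closure of {Start, PName}: PName → Client, Start applies, adding Client; Start, PName → ProjID, Client applies, adding ProjID. So (Start, PName)⁺ = {ProjID, Client, Start, PName}.
This closure contains every attribute of R1, so R1 ∩ R2 → R1. The join is lossless.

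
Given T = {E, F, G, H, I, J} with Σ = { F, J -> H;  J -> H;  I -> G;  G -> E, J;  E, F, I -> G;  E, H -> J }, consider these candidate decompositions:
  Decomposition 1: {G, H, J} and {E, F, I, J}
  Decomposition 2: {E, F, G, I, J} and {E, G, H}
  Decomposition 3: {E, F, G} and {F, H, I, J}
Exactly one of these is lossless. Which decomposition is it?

Decomposition 1: common = {J}, closure = {H, J} → lossy.
Decomposition 2: common = {E, G}, closure = {E, G, H, J} → lossless.
Decomposition 3: common = {F}, closure = {F} → lossy.

Decomposition 2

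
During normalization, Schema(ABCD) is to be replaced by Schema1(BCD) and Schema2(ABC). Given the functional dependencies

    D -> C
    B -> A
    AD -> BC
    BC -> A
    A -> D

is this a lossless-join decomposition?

Yes

Common attributes: Schema1 ∩ Schema2 = {BC}.
Closure of {BC}: B → A applies, adding A; A → D applies, adding D. So (BC)⁺ = {ABCD}.
This closure contains every attribute of Schema1, so Schema1 ∩ Schema2 → Schema1. The join is lossless.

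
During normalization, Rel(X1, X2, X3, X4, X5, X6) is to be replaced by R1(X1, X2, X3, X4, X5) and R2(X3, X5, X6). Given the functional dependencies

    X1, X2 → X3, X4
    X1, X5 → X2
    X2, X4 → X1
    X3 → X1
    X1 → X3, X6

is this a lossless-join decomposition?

Common attributes: R1 ∩ R2 = {X3, X5}.
Closure of {X3, X5}: X3 → X1 applies, adding X1; X1 → X3, X6 applies, adding X6; X1, X5 → X2 applies, adding X2; X1, X2 → X3, X4 applies, adding X4. So (X3, X5)⁺ = {X1, X2, X3, X4, X5, X6}.
This closure contains every attribute of R1, so R1 ∩ R2 → R1. The join is lossless.

Yes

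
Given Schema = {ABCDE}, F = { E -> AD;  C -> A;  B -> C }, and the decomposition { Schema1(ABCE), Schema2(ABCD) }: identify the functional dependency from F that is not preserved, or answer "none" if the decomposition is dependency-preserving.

Check E → AD: no single fragment contains all of {ADE}, and the restricted closure of {E} across the fragments never reaches {AD}.
C → A is preserved.
B → C is preserved.

E -> AD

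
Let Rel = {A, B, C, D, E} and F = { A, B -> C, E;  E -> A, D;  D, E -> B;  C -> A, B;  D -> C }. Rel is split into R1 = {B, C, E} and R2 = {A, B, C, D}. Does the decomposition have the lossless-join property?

Common attributes: R1 ∩ R2 = {B, C}.
Closure of {B, C}: C → A, B applies, adding A; A, B → C, E applies, adding E; E → A, D applies, adding D. So (B, C)⁺ = {A, B, C, D, E}.
This closure contains every attribute of R1, so R1 ∩ R2 → R1. The join is lossless.

Yes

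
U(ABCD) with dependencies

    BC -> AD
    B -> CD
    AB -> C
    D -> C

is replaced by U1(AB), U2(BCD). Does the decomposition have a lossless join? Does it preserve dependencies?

Lossless test: (B)⁺ = {ABCD}, which contains all of one fragment — lossless.
Dependency preservation: BC → AD; AB → C are not contained in any single fragment, but the restricted closure of each left-hand side across the fragments still reaches the right-hand side; the remaining FDs each lie inside some fragment. All dependencies are preserved.

lossless and dependency-preserving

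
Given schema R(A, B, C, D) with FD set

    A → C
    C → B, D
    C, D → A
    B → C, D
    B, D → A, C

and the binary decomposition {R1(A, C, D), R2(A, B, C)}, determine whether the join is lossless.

Yes

Common attributes: R1 ∩ R2 = {A, C}.
Closure of {A, C}: C → B, D applies, adding B, D. So (A, C)⁺ = {A, B, C, D}.
This closure contains every attribute of R1, so R1 ∩ R2 → R1. The join is lossless.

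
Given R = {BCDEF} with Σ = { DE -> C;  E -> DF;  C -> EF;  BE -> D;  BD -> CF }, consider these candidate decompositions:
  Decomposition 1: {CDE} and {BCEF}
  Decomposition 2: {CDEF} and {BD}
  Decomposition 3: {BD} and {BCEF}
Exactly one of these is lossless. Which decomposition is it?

Decomposition 1: common = {CE}, closure = {CDEF} → lossless.
Decomposition 2: common = {D}, closure = {D} → lossy.
Decomposition 3: common = {B}, closure = {B} → lossy.

Decomposition 1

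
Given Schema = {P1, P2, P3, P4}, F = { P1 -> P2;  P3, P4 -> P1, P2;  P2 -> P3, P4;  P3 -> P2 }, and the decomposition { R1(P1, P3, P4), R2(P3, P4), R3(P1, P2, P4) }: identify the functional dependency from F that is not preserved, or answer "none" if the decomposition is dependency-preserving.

P1 → P2 lies within R3.
P3, P4 → P1, P2: restricted closure across fragments reaches P1, P2.
P2 → P3, P4: restricted closure across fragments reaches P3, P4.
P3 → P2: restricted closure across fragments reaches P2.
Every dependency is enforceable on the fragments, so the decomposition is dependency-preserving.

none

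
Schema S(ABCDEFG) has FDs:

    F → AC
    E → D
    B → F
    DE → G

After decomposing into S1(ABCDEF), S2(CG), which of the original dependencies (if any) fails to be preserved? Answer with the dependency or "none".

Check DE → G: no single fragment contains all of {DEG}, and the restricted closure of {DE} across the fragments never reaches {G}.
F → AC is preserved.
E → D is preserved.
B → F is preserved.

DE → G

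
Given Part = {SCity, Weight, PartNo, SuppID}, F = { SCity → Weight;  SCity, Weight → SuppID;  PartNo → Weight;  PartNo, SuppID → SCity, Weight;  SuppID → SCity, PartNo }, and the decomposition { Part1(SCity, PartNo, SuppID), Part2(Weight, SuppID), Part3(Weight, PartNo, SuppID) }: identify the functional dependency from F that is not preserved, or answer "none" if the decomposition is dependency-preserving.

SCity → Weight: restricted closure across fragments reaches Weight.
SCity, Weight → SuppID: restricted closure across fragments reaches SuppID.
PartNo → Weight lies within Part3.
PartNo, SuppID → SCity, Weight: restricted closure across fragments reaches SCity, Weight.
SuppID → SCity, PartNo lies within Part1.
Every dependency is enforceable on the fragments, so the decomposition is dependency-preserving.

none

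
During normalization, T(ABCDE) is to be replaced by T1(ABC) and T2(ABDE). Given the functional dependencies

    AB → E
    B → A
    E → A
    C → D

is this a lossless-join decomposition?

No

Common attributes: T1 ∩ T2 = {AB}.
Closure of {AB}: AB → E applies, adding E. So (AB)⁺ = {ABE}.
The closure contains neither all of T1 = {ABC} nor all of T2 = {ABDE}, so the common attributes are not a superkey of either fragment. The join is lossy.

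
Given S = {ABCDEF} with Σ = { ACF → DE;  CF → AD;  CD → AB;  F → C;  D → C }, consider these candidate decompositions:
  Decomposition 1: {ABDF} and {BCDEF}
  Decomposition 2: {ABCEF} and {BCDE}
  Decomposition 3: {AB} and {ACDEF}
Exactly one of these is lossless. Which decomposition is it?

Decomposition 1

Decomposition 1: common = {BDF}, closure = {ABCDEF} → lossless.
Decomposition 2: common = {BCE}, closure = {BCE} → lossy.
Decomposition 3: common = {A}, closure = {A} → lossy.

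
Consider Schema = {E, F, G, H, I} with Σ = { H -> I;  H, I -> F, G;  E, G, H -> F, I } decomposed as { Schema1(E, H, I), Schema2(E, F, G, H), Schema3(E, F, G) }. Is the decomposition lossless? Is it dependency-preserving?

Lossless test (chase): Rows 1 and 2 agree on H; apply H→I and equate their I entries. Rows 1 and 2 agree on H, I; apply H, I→F, G and equate their F, G entries. Row 1 is now all distinguished symbols — the join is lossless.
Dependency preservation: H, I → F, G; E, G, H → F, I are not contained in any single fragment, but the restricted closure of each left-hand side across the fragments still reaches the right-hand side; the remaining FDs each lie inside some fragment. All dependencies are preserved.

lossless and dependency-preserving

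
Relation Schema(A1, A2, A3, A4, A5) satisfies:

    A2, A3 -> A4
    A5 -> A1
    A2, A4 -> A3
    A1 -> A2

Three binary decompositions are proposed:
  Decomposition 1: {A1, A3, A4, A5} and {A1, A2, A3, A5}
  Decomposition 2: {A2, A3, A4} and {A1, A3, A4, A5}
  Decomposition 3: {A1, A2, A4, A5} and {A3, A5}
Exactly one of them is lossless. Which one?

Decomposition 1

Decomposition 1: common = {A1, A3, A5}, closure = {A1, A2, A3, A4, A5} → lossless.
Decomposition 2: common = {A3, A4}, closure = {A3, A4} → lossy.
Decomposition 3: common = {A5}, closure = {A1, A2, A5} → lossy.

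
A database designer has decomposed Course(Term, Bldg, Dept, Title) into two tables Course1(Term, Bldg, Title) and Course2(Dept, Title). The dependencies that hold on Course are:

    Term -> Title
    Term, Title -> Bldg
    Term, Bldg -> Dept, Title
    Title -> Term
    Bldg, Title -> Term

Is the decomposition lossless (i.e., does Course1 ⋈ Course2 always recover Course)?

Common attributes: Course1 ∩ Course2 = {Title}.
Closure of {Title}: Title → Term applies, adding Term; Term, Title → Bldg applies, adding Bldg; Term, Bldg → Dept, Title applies, adding Dept. So (Title)⁺ = {Term, Bldg, Dept, Title}.
This closure contains every attribute of Course1, so Course1 ∩ Course2 → Course1. The join is lossless.

Yes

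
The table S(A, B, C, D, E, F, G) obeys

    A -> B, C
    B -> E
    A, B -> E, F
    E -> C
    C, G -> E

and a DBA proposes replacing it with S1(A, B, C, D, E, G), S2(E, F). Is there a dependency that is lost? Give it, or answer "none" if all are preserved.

Check A, B → E, F: no single fragment contains all of {A, B, E, F}, and the restricted closure of {A, B} across the fragments never reaches {E, F}.
A → B, C is preserved.
B → E is preserved.
E → C is preserved.
C, G → E is preserved.

A, B -> E, F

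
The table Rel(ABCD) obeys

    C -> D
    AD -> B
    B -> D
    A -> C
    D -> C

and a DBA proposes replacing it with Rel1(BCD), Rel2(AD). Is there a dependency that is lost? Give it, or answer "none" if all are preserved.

AD -> B

Check AD → B: no single fragment contains all of {ABD}, and the restricted closure of {AD} across the fragments never reaches {B}.
C → D is preserved.
B → D is preserved.
A → C is preserved.
D → C is preserved.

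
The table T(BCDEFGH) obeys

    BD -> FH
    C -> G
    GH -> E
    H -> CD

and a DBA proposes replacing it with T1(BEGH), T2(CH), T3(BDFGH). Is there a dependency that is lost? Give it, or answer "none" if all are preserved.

Check C → G: no single fragment contains all of {CG}, and the restricted closure of {C} across the fragments never reaches {G}.
BD → FH is preserved.
GH → E is preserved.
H → CD is preserved.

C -> G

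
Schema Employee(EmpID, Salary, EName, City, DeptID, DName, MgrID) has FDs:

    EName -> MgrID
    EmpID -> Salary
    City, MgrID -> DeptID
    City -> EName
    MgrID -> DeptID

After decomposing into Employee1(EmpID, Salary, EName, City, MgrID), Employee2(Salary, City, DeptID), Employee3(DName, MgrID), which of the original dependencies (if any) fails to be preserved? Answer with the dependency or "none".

MgrID -> DeptID

Check MgrID → DeptID: no single fragment contains all of {DeptID, MgrID}, and the restricted closure of {MgrID} across the fragments never reaches {DeptID}.
EName → MgrID is preserved.
EmpID → Salary is preserved.
City, MgrID → DeptID is preserved.
City → EName is preserved.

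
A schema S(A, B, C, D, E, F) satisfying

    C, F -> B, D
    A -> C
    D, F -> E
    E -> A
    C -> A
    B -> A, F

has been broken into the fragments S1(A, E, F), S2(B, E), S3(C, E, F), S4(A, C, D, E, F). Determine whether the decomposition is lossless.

No

Chase test. Columns are A, B, C, D, E, F; row i has aⱼ where attribute j ∈ Si, else bᵢⱼ.
Initial tableau (one row per fragment):
  row 1: a1 b12 b13 b14 a5 a6
  row 2: b21 a2 b23 b24 a5 b26
  row 3: b31 b32 a3 b34 a5 a6
  row 4: a1 b42 a3 a4 a5 a6
Rows 3 and 4 agree on C, F; apply C, F→B, D and equate their B, D entries.
Rows 1 and 4 agree on A; apply A→C and equate their C entries.
Rows 1 and 2 agree on E; apply E→A and equate their A entries.
Rows 1 and 3 agree on E; apply E→A and equate their A entries.
Rows 1 and 3 agree on C, F; apply C, F→B, D and equate their B, D entries.
Rows 1 and 2 agree on A; apply A→C and equate their C entries.
No row becomes fully distinguished — the join is lossy.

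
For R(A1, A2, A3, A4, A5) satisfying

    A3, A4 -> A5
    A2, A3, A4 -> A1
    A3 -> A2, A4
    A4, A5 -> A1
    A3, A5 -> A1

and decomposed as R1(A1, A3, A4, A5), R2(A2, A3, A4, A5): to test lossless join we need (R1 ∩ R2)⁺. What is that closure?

A1, A2, A3, A4, A5

R1 ∩ R2 = {A3, A4, A5}.
A3 → A2, A4 applies, adding A2
A4, A5 → A1 applies, adding A1
Closure: {A1, A2, A3, A4, A5}.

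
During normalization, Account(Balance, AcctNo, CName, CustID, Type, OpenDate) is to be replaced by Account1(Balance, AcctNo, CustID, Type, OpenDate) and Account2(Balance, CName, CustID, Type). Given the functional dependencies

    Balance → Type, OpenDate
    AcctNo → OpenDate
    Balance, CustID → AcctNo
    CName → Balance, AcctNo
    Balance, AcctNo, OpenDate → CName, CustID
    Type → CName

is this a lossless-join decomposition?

Yes

Common attributes: Account1 ∩ Account2 = {Balance, CustID, Type}.
Closure of {Balance, CustID, Type}: Balance → Type, OpenDate applies, adding OpenDate; Balance, CustID → AcctNo applies, adding AcctNo; Balance, AcctNo, OpenDate → CName, CustID applies, adding CName. So (Balance, CustID, Type)⁺ = {Balance, AcctNo, CName, CustID, Type, OpenDate}.
This closure contains every attribute of Account1, so Account1 ∩ Account2 → Account1. The join is lossless.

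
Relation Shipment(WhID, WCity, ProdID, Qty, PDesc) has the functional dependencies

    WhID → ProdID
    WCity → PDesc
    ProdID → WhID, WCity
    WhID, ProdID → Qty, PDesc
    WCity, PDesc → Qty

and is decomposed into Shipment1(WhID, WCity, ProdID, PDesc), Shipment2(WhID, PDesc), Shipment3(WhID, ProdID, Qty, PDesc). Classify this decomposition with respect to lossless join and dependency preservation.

lossless but not dependency-preserving

Lossless test (chase): Rows 1 and 2 agree on WhID; apply WhID→ProdID and equate their ProdID entries. Rows 1 and 2 agree on ProdID; apply ProdID→WhID, WCity and equate their WhID, WCity entries. Rows 1 and 3 agree on ProdID; apply ProdID→WhID, WCity and equate their WhID, WCity entries. Rows 1 and 2 agree on WhID, ProdID; apply WhID, ProdID→Qty, PDesc and equate their Qty, PDesc entries. Rows 1 and 3 agree on WhID, ProdID; apply WhID, ProdID→Qty, PDesc and equate their Qty, PDesc entries. Row 1 is now all distinguished symbols — the join is lossless.
Dependency preservation: the restricted closure of {WCity, PDesc} across the fragments never reaches {Qty}, so WCity, PDesc → Qty cannot be enforced without a join — not preserved.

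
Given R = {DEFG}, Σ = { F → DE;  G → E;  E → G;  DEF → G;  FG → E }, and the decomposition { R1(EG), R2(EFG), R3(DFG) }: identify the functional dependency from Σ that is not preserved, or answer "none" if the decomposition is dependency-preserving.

F → DE: restricted closure across fragments reaches DE.
G → E lies within R1.
E → G lies within R1.
DEF → G: restricted closure across fragments reaches G.
FG → E lies within R2.
Every dependency is enforceable on the fragments, so the decomposition is dependency-preserving.

none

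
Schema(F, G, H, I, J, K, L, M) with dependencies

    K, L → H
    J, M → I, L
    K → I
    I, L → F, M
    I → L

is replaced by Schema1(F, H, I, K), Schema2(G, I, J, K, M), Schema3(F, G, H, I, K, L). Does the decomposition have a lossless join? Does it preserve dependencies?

lossless and dependency-preserving

Lossless test (chase): Rows 1 and 2 agree on I; apply I→L and equate their L entries. Rows 1 and 3 agree on I; apply I→L and equate their L entries. Rows 1 and 2 agree on K, L; apply K, L→H and equate their H entries. Rows 1 and 2 agree on I, L; apply I, L→F, M and equate their F, M entries. Rows 1 and 3 agree on I, L; apply I, L→F, M and equate their F, M entries. Row 2 is now all distinguished symbols — the join is lossless.
Dependency preservation: J, M → I, L; I, L → F, M are not contained in any single fragment, but the restricted closure of each left-hand side across the fragments still reaches the right-hand side; the remaining FDs each lie inside some fragment. All dependencies are preserved.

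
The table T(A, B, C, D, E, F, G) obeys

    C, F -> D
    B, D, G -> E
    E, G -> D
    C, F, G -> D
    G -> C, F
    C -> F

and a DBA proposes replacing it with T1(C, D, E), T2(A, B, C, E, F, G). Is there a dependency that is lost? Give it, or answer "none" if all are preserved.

none

C, F → D: restricted closure across fragments reaches D.
B, D, G → E: restricted closure across fragments reaches E.
E, G → D: restricted closure across fragments reaches D.
C, F, G → D: restricted closure across fragments reaches D.
G → C, F lies within T2.
C → F lies within T2.
Every dependency is enforceable on the fragments, so the decomposition is dependency-preserving.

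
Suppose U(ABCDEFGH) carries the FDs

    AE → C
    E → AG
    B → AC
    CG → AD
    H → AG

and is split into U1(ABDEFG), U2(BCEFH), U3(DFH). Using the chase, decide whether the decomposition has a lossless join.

Yes

Chase test. Columns are ABCDEFGH; row i has aⱼ where attribute j ∈ Ui, else bᵢⱼ.
Initial tableau (one row per fragment):
  row 1: a1 a2 b13 a4 a5 a6 a7 b18
  row 2: b21 a2 a3 b24 a5 a6 b27 a8
  row 3: b31 b32 b33 a4 b35 a6 b37 a8
Rows 1 and 2 agree on E; apply E→AG and equate their AG entries.
Rows 1 and 2 agree on B; apply B→AC and equate their AC entries.
Rows 1 and 2 agree on CG; apply CG→AD and equate their AD entries.
Rows 2 and 3 agree on H; apply H→AG and equate their AG entries.
Row 2 is now all distinguished symbols — the join is lossless.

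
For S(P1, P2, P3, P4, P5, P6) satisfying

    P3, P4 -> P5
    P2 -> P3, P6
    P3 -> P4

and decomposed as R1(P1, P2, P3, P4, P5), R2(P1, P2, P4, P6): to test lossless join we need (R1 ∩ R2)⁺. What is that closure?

R1 ∩ R2 = {P1, P2, P4}.
P2 → P3, P6 applies, adding P3, P6
P3, P4 → P5 applies, adding P5
Closure: {P1, P2, P3, P4, P5, P6}.

P1, P2, P3, P4, P5, P6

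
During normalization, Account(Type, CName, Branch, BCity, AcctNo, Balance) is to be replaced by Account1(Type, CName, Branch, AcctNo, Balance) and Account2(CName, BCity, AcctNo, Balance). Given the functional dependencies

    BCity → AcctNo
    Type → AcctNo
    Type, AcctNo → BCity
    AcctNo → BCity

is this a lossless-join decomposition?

Common attributes: Account1 ∩ Account2 = {CName, AcctNo, Balance}.
Closure of {CName, AcctNo, Balance}: AcctNo → BCity applies, adding BCity. So (CName, AcctNo, Balance)⁺ = {CName, BCity, AcctNo, Balance}.
This closure contains every attribute of Account2, so Account1 ∩ Account2 → Account2. The join is lossless.

Yes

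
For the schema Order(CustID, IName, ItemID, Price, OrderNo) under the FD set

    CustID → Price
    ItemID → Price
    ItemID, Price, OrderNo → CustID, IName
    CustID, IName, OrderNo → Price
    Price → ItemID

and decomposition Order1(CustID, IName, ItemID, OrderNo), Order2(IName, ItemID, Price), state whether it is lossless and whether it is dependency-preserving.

Lossless test: (IName, ItemID)⁺ = {IName, ItemID, Price}, which contains all of one fragment — lossless.
Dependency preservation: CustID → Price; ItemID, Price, OrderNo → CustID, IName; CustID, IName, OrderNo → Price are not contained in any single fragment, but the restricted closure of each left-hand side across the fragments still reaches the right-hand side; the remaining FDs each lie inside some fragment. All dependencies are preserved.

lossless and dependency-preserving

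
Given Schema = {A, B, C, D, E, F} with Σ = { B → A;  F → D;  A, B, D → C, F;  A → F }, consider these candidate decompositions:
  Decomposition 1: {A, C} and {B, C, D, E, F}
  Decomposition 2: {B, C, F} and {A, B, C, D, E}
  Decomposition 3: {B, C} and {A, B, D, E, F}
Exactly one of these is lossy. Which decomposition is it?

Decomposition 1: common = {C}, closure = {C} → lossy.
Decomposition 2: common = {B, C}, closure = {A, B, C, D, F} → lossless.
Decomposition 3: common = {B}, closure = {A, B, C, D, F} → lossless.

Decomposition 1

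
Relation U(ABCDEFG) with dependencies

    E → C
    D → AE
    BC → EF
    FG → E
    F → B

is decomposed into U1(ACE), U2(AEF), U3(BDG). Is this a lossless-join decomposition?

No

Chase test. Columns are ABCDEFG; row i has aⱼ where attribute j ∈ Ui, else bᵢⱼ.
Initial tableau (one row per fragment):
  row 1: a1 b12 a3 b14 a5 b16 b17
  row 2: a1 b22 b23 b24 a5 a6 b27
  row 3: b31 a2 b33 a4 b35 b36 a7
Rows 1 and 2 agree on E; apply E→C and equate their C entries.
No row becomes fully distinguished — the join is lossy.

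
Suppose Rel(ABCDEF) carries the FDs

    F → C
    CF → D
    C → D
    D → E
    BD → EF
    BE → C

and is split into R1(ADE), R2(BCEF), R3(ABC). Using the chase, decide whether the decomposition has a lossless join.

No

Chase test. Columns are ABCDEF; row i has aⱼ where attribute j ∈ Ri, else bᵢⱼ.
Initial tableau (one row per fragment):
  row 1: a1 b12 b13 a4 a5 b16
  row 2: b21 a2 a3 b24 a5 a6
  row 3: a1 a2 a3 b34 b35 b36
Rows 2 and 3 agree on C; apply C→D and equate their D entries.
Rows 2 and 3 agree on D; apply D→E and equate their E entries.
Rows 2 and 3 agree on BD; apply BD→EF and equate their EF entries.
No row becomes fully distinguished — the join is lossy.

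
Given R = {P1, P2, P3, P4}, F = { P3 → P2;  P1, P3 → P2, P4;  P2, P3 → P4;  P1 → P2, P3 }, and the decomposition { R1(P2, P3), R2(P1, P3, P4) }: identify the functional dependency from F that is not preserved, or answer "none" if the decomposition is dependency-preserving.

P3 → P2 lies within R1.
P1, P3 → P2, P4: restricted closure across fragments reaches P2, P4.
P2, P3 → P4: restricted closure across fragments reaches P4.
P1 → P2, P3: restricted closure across fragments reaches P2, P3.
Every dependency is enforceable on the fragments, so the decomposition is dependency-preserving.

none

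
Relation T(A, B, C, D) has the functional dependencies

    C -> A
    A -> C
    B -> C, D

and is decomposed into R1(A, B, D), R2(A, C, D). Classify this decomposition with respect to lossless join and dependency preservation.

Lossless test: (A, D)⁺ = {A, C, D}, which contains all of one fragment — lossless.
Dependency preservation: B → C, D is not contained in any single fragment, but the restricted closure of its left-hand side across the fragments still reaches the right-hand side; the remaining FDs each lie inside some fragment. All dependencies are preserved.

lossless and dependency-preserving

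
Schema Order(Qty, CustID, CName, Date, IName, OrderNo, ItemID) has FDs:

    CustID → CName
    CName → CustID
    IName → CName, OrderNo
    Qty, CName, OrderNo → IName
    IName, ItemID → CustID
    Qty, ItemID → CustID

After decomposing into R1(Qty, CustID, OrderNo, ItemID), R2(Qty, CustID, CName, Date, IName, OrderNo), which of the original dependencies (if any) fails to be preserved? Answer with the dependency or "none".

CustID → CName lies within R2.
CName → CustID lies within R2.
IName → CName, OrderNo lies within R2.
Qty, CName, OrderNo → IName lies within R2.
IName, ItemID → CustID: restricted closure across fragments reaches CustID.
Qty, ItemID → CustID lies within R1.
Every dependency is enforceable on the fragments, so the decomposition is dependency-preserving.

none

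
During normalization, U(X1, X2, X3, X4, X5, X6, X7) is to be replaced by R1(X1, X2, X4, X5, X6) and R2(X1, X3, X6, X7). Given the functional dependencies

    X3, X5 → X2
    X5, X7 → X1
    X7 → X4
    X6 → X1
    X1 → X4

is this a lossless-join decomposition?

No

Common attributes: R1 ∩ R2 = {X1, X6}.
Closure of {X1, X6}: X1 → X4 applies, adding X4. So (X1, X6)⁺ = {X1, X4, X6}.
The closure contains neither all of R1 = {X1, X2, X4, X5, X6} nor all of R2 = {X1, X3, X6, X7}, so the common attributes are not a superkey of either fragment. The join is lossy.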